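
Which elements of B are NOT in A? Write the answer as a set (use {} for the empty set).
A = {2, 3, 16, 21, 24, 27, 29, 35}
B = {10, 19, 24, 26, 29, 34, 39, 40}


Set A = {2, 3, 16, 21, 24, 27, 29, 35}
Set B = {10, 19, 24, 26, 29, 34, 39, 40}
Check each element of B against A:
10 ∉ A (include), 19 ∉ A (include), 24 ∈ A, 26 ∉ A (include), 29 ∈ A, 34 ∉ A (include), 39 ∉ A (include), 40 ∉ A (include)
Elements of B not in A: {10, 19, 26, 34, 39, 40}

{10, 19, 26, 34, 39, 40}


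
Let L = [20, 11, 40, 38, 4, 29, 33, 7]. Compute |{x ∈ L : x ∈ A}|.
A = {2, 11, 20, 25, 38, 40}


Set A = {2, 11, 20, 25, 38, 40}
Candidates: [20, 11, 40, 38, 4, 29, 33, 7]
Check each candidate:
20 ∈ A, 11 ∈ A, 40 ∈ A, 38 ∈ A, 4 ∉ A, 29 ∉ A, 33 ∉ A, 7 ∉ A
Count of candidates in A: 4

4


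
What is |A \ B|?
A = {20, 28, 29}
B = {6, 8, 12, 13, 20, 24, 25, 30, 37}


Set A = {20, 28, 29}
Set B = {6, 8, 12, 13, 20, 24, 25, 30, 37}
A \ B = {28, 29}
|A \ B| = 2

2


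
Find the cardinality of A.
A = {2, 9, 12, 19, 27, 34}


Set A = {2, 9, 12, 19, 27, 34}
Listing elements: 2, 9, 12, 19, 27, 34
Counting: 6 elements
|A| = 6

6


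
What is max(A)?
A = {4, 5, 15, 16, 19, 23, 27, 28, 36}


Set A = {4, 5, 15, 16, 19, 23, 27, 28, 36}
Elements in ascending order: 4, 5, 15, 16, 19, 23, 27, 28, 36
The largest element is 36.

36


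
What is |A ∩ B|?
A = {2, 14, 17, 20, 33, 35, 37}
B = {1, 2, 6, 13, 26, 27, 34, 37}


Set A = {2, 14, 17, 20, 33, 35, 37}
Set B = {1, 2, 6, 13, 26, 27, 34, 37}
A ∩ B = {2, 37}
|A ∩ B| = 2

2


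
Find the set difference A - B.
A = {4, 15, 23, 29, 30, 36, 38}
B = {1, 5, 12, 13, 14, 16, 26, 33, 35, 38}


Set A = {4, 15, 23, 29, 30, 36, 38}
Set B = {1, 5, 12, 13, 14, 16, 26, 33, 35, 38}
A \ B includes elements in A that are not in B.
Check each element of A:
4 (not in B, keep), 15 (not in B, keep), 23 (not in B, keep), 29 (not in B, keep), 30 (not in B, keep), 36 (not in B, keep), 38 (in B, remove)
A \ B = {4, 15, 23, 29, 30, 36}

{4, 15, 23, 29, 30, 36}


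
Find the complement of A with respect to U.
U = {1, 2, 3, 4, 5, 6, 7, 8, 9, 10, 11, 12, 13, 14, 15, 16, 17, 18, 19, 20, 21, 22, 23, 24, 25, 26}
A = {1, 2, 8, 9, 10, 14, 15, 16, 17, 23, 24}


Universal set U = {1, 2, 3, 4, 5, 6, 7, 8, 9, 10, 11, 12, 13, 14, 15, 16, 17, 18, 19, 20, 21, 22, 23, 24, 25, 26}
Set A = {1, 2, 8, 9, 10, 14, 15, 16, 17, 23, 24}
A' = U \ A = elements in U but not in A
Checking each element of U:
1 (in A, exclude), 2 (in A, exclude), 3 (not in A, include), 4 (not in A, include), 5 (not in A, include), 6 (not in A, include), 7 (not in A, include), 8 (in A, exclude), 9 (in A, exclude), 10 (in A, exclude), 11 (not in A, include), 12 (not in A, include), 13 (not in A, include), 14 (in A, exclude), 15 (in A, exclude), 16 (in A, exclude), 17 (in A, exclude), 18 (not in A, include), 19 (not in A, include), 20 (not in A, include), 21 (not in A, include), 22 (not in A, include), 23 (in A, exclude), 24 (in A, exclude), 25 (not in A, include), 26 (not in A, include)
A' = {3, 4, 5, 6, 7, 11, 12, 13, 18, 19, 20, 21, 22, 25, 26}

{3, 4, 5, 6, 7, 11, 12, 13, 18, 19, 20, 21, 22, 25, 26}


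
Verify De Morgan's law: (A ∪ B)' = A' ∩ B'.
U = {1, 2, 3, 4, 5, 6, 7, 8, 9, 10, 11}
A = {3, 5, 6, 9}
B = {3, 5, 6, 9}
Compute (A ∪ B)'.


U = {1, 2, 3, 4, 5, 6, 7, 8, 9, 10, 11}
A = {3, 5, 6, 9}, B = {3, 5, 6, 9}
A ∪ B = {3, 5, 6, 9}
(A ∪ B)' = U \ (A ∪ B) = {1, 2, 4, 7, 8, 10, 11}
Verification via A' ∩ B': A' = {1, 2, 4, 7, 8, 10, 11}, B' = {1, 2, 4, 7, 8, 10, 11}
A' ∩ B' = {1, 2, 4, 7, 8, 10, 11} ✓

{1, 2, 4, 7, 8, 10, 11}


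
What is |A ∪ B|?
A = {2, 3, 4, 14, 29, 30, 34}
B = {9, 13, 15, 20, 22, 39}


Set A = {2, 3, 4, 14, 29, 30, 34}, |A| = 7
Set B = {9, 13, 15, 20, 22, 39}, |B| = 6
A ∩ B = {}, |A ∩ B| = 0
|A ∪ B| = |A| + |B| - |A ∩ B| = 7 + 6 - 0 = 13

13


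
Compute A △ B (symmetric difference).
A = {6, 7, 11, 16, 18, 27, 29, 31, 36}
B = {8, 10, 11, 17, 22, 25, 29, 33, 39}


Set A = {6, 7, 11, 16, 18, 27, 29, 31, 36}
Set B = {8, 10, 11, 17, 22, 25, 29, 33, 39}
A △ B = (A \ B) ∪ (B \ A)
Elements in A but not B: {6, 7, 16, 18, 27, 31, 36}
Elements in B but not A: {8, 10, 17, 22, 25, 33, 39}
A △ B = {6, 7, 8, 10, 16, 17, 18, 22, 25, 27, 31, 33, 36, 39}

{6, 7, 8, 10, 16, 17, 18, 22, 25, 27, 31, 33, 36, 39}


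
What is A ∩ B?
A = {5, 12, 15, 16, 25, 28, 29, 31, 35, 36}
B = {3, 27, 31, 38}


Set A = {5, 12, 15, 16, 25, 28, 29, 31, 35, 36}
Set B = {3, 27, 31, 38}
A ∩ B includes only elements in both sets.
Check each element of A against B:
5 ✗, 12 ✗, 15 ✗, 16 ✗, 25 ✗, 28 ✗, 29 ✗, 31 ✓, 35 ✗, 36 ✗
A ∩ B = {31}

{31}


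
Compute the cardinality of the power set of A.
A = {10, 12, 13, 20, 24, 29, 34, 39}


Set A = {10, 12, 13, 20, 24, 29, 34, 39}
|A| = 8
The power set P(A) contains all subsets of A.
|P(A)| = 2^|A| = 2^8 = 256

256


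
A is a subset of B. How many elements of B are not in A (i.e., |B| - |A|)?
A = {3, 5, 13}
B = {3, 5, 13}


Set A = {3, 5, 13}, |A| = 3
Set B = {3, 5, 13}, |B| = 3
Since A ⊆ B: B \ A = {}
|B| - |A| = 3 - 3 = 0

0


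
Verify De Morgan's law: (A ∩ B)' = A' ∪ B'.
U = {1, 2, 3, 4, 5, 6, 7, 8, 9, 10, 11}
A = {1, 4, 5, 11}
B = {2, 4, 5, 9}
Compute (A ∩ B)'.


U = {1, 2, 3, 4, 5, 6, 7, 8, 9, 10, 11}
A = {1, 4, 5, 11}, B = {2, 4, 5, 9}
A ∩ B = {4, 5}
(A ∩ B)' = U \ (A ∩ B) = {1, 2, 3, 6, 7, 8, 9, 10, 11}
Verification via A' ∪ B': A' = {2, 3, 6, 7, 8, 9, 10}, B' = {1, 3, 6, 7, 8, 10, 11}
A' ∪ B' = {1, 2, 3, 6, 7, 8, 9, 10, 11} ✓

{1, 2, 3, 6, 7, 8, 9, 10, 11}


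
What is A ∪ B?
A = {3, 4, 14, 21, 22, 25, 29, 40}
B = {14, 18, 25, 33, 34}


Set A = {3, 4, 14, 21, 22, 25, 29, 40}
Set B = {14, 18, 25, 33, 34}
A ∪ B includes all elements in either set.
Elements from A: {3, 4, 14, 21, 22, 25, 29, 40}
Elements from B not already included: {18, 33, 34}
A ∪ B = {3, 4, 14, 18, 21, 22, 25, 29, 33, 34, 40}

{3, 4, 14, 18, 21, 22, 25, 29, 33, 34, 40}


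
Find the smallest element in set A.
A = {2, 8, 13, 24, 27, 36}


Set A = {2, 8, 13, 24, 27, 36}
Elements in ascending order: 2, 8, 13, 24, 27, 36
The smallest element is 2.

2


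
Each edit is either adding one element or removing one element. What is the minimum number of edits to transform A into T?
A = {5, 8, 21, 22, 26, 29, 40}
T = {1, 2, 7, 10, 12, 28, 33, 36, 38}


Set A = {5, 8, 21, 22, 26, 29, 40}
Set T = {1, 2, 7, 10, 12, 28, 33, 36, 38}
Elements to remove from A (in A, not in T): {5, 8, 21, 22, 26, 29, 40} → 7 removals
Elements to add to A (in T, not in A): {1, 2, 7, 10, 12, 28, 33, 36, 38} → 9 additions
Total edits = 7 + 9 = 16

16


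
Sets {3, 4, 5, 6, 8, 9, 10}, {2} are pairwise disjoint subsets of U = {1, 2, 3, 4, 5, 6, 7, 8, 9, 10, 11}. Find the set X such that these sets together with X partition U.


U = {1, 2, 3, 4, 5, 6, 7, 8, 9, 10, 11}
Shown blocks: {3, 4, 5, 6, 8, 9, 10}, {2}
A partition's blocks are pairwise disjoint and cover U, so the missing block = U \ (union of shown blocks).
Union of shown blocks: {2, 3, 4, 5, 6, 8, 9, 10}
Missing block = U \ (union) = {1, 7, 11}

{1, 7, 11}


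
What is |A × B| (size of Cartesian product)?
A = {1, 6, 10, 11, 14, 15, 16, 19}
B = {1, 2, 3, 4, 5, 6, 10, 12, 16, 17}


Set A = {1, 6, 10, 11, 14, 15, 16, 19} has 8 elements.
Set B = {1, 2, 3, 4, 5, 6, 10, 12, 16, 17} has 10 elements.
|A × B| = |A| × |B| = 8 × 10 = 80

80


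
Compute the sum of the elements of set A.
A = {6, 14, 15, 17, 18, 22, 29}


Set A = {6, 14, 15, 17, 18, 22, 29}
Sum = 6 + 14 + 15 + 17 + 18 + 22 + 29 = 121

121


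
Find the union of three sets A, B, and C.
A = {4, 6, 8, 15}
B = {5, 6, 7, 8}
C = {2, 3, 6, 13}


Set A = {4, 6, 8, 15}
Set B = {5, 6, 7, 8}
Set C = {2, 3, 6, 13}
First, A ∪ B = {4, 5, 6, 7, 8, 15}
Then, (A ∪ B) ∪ C = {2, 3, 4, 5, 6, 7, 8, 13, 15}

{2, 3, 4, 5, 6, 7, 8, 13, 15}


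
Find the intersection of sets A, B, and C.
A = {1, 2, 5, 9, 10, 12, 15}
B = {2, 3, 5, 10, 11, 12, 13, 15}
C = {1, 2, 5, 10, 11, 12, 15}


Set A = {1, 2, 5, 9, 10, 12, 15}
Set B = {2, 3, 5, 10, 11, 12, 13, 15}
Set C = {1, 2, 5, 10, 11, 12, 15}
First, A ∩ B = {2, 5, 10, 12, 15}
Then, (A ∩ B) ∩ C = {2, 5, 10, 12, 15}

{2, 5, 10, 12, 15}


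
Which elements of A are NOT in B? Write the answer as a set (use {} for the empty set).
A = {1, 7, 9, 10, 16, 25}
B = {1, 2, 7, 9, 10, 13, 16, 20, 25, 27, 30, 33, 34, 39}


Set A = {1, 7, 9, 10, 16, 25}
Set B = {1, 2, 7, 9, 10, 13, 16, 20, 25, 27, 30, 33, 34, 39}
Check each element of A against B:
1 ∈ B, 7 ∈ B, 9 ∈ B, 10 ∈ B, 16 ∈ B, 25 ∈ B
Elements of A not in B: {}

{}


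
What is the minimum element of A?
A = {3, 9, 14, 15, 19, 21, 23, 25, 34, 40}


Set A = {3, 9, 14, 15, 19, 21, 23, 25, 34, 40}
Elements in ascending order: 3, 9, 14, 15, 19, 21, 23, 25, 34, 40
The smallest element is 3.

3


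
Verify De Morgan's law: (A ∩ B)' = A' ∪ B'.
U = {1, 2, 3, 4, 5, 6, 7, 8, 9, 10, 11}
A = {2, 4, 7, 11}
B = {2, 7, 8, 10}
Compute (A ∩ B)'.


U = {1, 2, 3, 4, 5, 6, 7, 8, 9, 10, 11}
A = {2, 4, 7, 11}, B = {2, 7, 8, 10}
A ∩ B = {2, 7}
(A ∩ B)' = U \ (A ∩ B) = {1, 3, 4, 5, 6, 8, 9, 10, 11}
Verification via A' ∪ B': A' = {1, 3, 5, 6, 8, 9, 10}, B' = {1, 3, 4, 5, 6, 9, 11}
A' ∪ B' = {1, 3, 4, 5, 6, 8, 9, 10, 11} ✓

{1, 3, 4, 5, 6, 8, 9, 10, 11}


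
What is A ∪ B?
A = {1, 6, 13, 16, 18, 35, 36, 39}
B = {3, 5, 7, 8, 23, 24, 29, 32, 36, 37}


Set A = {1, 6, 13, 16, 18, 35, 36, 39}
Set B = {3, 5, 7, 8, 23, 24, 29, 32, 36, 37}
A ∪ B includes all elements in either set.
Elements from A: {1, 6, 13, 16, 18, 35, 36, 39}
Elements from B not already included: {3, 5, 7, 8, 23, 24, 29, 32, 37}
A ∪ B = {1, 3, 5, 6, 7, 8, 13, 16, 18, 23, 24, 29, 32, 35, 36, 37, 39}

{1, 3, 5, 6, 7, 8, 13, 16, 18, 23, 24, 29, 32, 35, 36, 37, 39}


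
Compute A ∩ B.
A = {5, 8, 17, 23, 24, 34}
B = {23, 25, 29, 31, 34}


Set A = {5, 8, 17, 23, 24, 34}
Set B = {23, 25, 29, 31, 34}
A ∩ B includes only elements in both sets.
Check each element of A against B:
5 ✗, 8 ✗, 17 ✗, 23 ✓, 24 ✗, 34 ✓
A ∩ B = {23, 34}

{23, 34}


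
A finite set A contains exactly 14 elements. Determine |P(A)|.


The set has 14 elements.
The power set contains all possible subsets.
|P(A)| = 2^|A| = 2^14 = 16384

16384


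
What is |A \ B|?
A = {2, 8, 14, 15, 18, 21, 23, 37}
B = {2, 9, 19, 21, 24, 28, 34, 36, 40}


Set A = {2, 8, 14, 15, 18, 21, 23, 37}
Set B = {2, 9, 19, 21, 24, 28, 34, 36, 40}
A \ B = {8, 14, 15, 18, 23, 37}
|A \ B| = 6

6


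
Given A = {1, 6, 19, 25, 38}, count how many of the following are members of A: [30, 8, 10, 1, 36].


Set A = {1, 6, 19, 25, 38}
Candidates: [30, 8, 10, 1, 36]
Check each candidate:
30 ∉ A, 8 ∉ A, 10 ∉ A, 1 ∈ A, 36 ∉ A
Count of candidates in A: 1

1


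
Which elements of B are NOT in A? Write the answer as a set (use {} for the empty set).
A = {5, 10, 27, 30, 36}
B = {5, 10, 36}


Set A = {5, 10, 27, 30, 36}
Set B = {5, 10, 36}
Check each element of B against A:
5 ∈ A, 10 ∈ A, 36 ∈ A
Elements of B not in A: {}

{}


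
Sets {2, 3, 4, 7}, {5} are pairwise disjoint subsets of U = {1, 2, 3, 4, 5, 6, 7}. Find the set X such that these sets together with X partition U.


U = {1, 2, 3, 4, 5, 6, 7}
Shown blocks: {2, 3, 4, 7}, {5}
A partition's blocks are pairwise disjoint and cover U, so the missing block = U \ (union of shown blocks).
Union of shown blocks: {2, 3, 4, 5, 7}
Missing block = U \ (union) = {1, 6}

{1, 6}


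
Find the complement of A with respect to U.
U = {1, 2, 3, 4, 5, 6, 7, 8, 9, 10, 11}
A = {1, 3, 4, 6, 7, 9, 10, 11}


Universal set U = {1, 2, 3, 4, 5, 6, 7, 8, 9, 10, 11}
Set A = {1, 3, 4, 6, 7, 9, 10, 11}
A' = U \ A = elements in U but not in A
Checking each element of U:
1 (in A, exclude), 2 (not in A, include), 3 (in A, exclude), 4 (in A, exclude), 5 (not in A, include), 6 (in A, exclude), 7 (in A, exclude), 8 (not in A, include), 9 (in A, exclude), 10 (in A, exclude), 11 (in A, exclude)
A' = {2, 5, 8}

{2, 5, 8}


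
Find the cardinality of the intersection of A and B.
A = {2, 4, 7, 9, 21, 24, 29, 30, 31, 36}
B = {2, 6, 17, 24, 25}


Set A = {2, 4, 7, 9, 21, 24, 29, 30, 31, 36}
Set B = {2, 6, 17, 24, 25}
A ∩ B = {2, 24}
|A ∩ B| = 2

2


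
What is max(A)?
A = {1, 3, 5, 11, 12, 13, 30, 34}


Set A = {1, 3, 5, 11, 12, 13, 30, 34}
Elements in ascending order: 1, 3, 5, 11, 12, 13, 30, 34
The largest element is 34.

34


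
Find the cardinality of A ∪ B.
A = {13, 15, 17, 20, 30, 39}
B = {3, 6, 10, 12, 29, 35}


Set A = {13, 15, 17, 20, 30, 39}, |A| = 6
Set B = {3, 6, 10, 12, 29, 35}, |B| = 6
A ∩ B = {}, |A ∩ B| = 0
|A ∪ B| = |A| + |B| - |A ∩ B| = 6 + 6 - 0 = 12

12


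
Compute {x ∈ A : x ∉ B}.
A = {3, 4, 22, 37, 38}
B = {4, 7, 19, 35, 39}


Set A = {3, 4, 22, 37, 38}
Set B = {4, 7, 19, 35, 39}
Check each element of A against B:
3 ∉ B (include), 4 ∈ B, 22 ∉ B (include), 37 ∉ B (include), 38 ∉ B (include)
Elements of A not in B: {3, 22, 37, 38}

{3, 22, 37, 38}


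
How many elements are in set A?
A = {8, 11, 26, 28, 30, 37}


Set A = {8, 11, 26, 28, 30, 37}
Listing elements: 8, 11, 26, 28, 30, 37
Counting: 6 elements
|A| = 6

6


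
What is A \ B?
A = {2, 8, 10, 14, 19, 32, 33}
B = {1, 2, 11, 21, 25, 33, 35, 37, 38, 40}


Set A = {2, 8, 10, 14, 19, 32, 33}
Set B = {1, 2, 11, 21, 25, 33, 35, 37, 38, 40}
A \ B includes elements in A that are not in B.
Check each element of A:
2 (in B, remove), 8 (not in B, keep), 10 (not in B, keep), 14 (not in B, keep), 19 (not in B, keep), 32 (not in B, keep), 33 (in B, remove)
A \ B = {8, 10, 14, 19, 32}

{8, 10, 14, 19, 32}


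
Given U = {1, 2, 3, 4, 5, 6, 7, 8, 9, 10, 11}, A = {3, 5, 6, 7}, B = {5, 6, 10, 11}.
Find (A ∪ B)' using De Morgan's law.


U = {1, 2, 3, 4, 5, 6, 7, 8, 9, 10, 11}
A = {3, 5, 6, 7}, B = {5, 6, 10, 11}
A ∪ B = {3, 5, 6, 7, 10, 11}
(A ∪ B)' = U \ (A ∪ B) = {1, 2, 4, 8, 9}
Verification via A' ∩ B': A' = {1, 2, 4, 8, 9, 10, 11}, B' = {1, 2, 3, 4, 7, 8, 9}
A' ∩ B' = {1, 2, 4, 8, 9} ✓

{1, 2, 4, 8, 9}


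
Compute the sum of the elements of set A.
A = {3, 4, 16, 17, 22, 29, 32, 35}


Set A = {3, 4, 16, 17, 22, 29, 32, 35}
Sum = 3 + 4 + 16 + 17 + 22 + 29 + 32 + 35 = 158

158


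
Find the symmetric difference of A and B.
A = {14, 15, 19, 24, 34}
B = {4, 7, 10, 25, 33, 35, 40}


Set A = {14, 15, 19, 24, 34}
Set B = {4, 7, 10, 25, 33, 35, 40}
A △ B = (A \ B) ∪ (B \ A)
Elements in A but not B: {14, 15, 19, 24, 34}
Elements in B but not A: {4, 7, 10, 25, 33, 35, 40}
A △ B = {4, 7, 10, 14, 15, 19, 24, 25, 33, 34, 35, 40}

{4, 7, 10, 14, 15, 19, 24, 25, 33, 34, 35, 40}


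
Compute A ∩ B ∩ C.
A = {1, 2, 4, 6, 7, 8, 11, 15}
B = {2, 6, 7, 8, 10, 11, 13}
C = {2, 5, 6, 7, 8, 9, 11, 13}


Set A = {1, 2, 4, 6, 7, 8, 11, 15}
Set B = {2, 6, 7, 8, 10, 11, 13}
Set C = {2, 5, 6, 7, 8, 9, 11, 13}
First, A ∩ B = {2, 6, 7, 8, 11}
Then, (A ∩ B) ∩ C = {2, 6, 7, 8, 11}

{2, 6, 7, 8, 11}


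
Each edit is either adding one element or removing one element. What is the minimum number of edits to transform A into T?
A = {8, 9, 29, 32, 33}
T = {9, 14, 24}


Set A = {8, 9, 29, 32, 33}
Set T = {9, 14, 24}
Elements to remove from A (in A, not in T): {8, 29, 32, 33} → 4 removals
Elements to add to A (in T, not in A): {14, 24} → 2 additions
Total edits = 4 + 2 = 6

6


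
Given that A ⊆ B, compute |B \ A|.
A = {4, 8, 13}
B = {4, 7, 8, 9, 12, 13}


Set A = {4, 8, 13}, |A| = 3
Set B = {4, 7, 8, 9, 12, 13}, |B| = 6
Since A ⊆ B: B \ A = {7, 9, 12}
|B| - |A| = 6 - 3 = 3

3


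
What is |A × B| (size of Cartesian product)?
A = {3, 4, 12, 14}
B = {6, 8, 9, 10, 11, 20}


Set A = {3, 4, 12, 14} has 4 elements.
Set B = {6, 8, 9, 10, 11, 20} has 6 elements.
|A × B| = |A| × |B| = 4 × 6 = 24

24


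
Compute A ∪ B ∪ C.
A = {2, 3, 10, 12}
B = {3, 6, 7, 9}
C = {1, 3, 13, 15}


Set A = {2, 3, 10, 12}
Set B = {3, 6, 7, 9}
Set C = {1, 3, 13, 15}
First, A ∪ B = {2, 3, 6, 7, 9, 10, 12}
Then, (A ∪ B) ∪ C = {1, 2, 3, 6, 7, 9, 10, 12, 13, 15}

{1, 2, 3, 6, 7, 9, 10, 12, 13, 15}


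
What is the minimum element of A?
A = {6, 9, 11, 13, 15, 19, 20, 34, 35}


Set A = {6, 9, 11, 13, 15, 19, 20, 34, 35}
Elements in ascending order: 6, 9, 11, 13, 15, 19, 20, 34, 35
The smallest element is 6.

6


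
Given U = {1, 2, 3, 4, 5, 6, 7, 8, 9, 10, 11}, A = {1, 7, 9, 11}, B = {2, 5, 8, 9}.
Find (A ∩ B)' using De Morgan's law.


U = {1, 2, 3, 4, 5, 6, 7, 8, 9, 10, 11}
A = {1, 7, 9, 11}, B = {2, 5, 8, 9}
A ∩ B = {9}
(A ∩ B)' = U \ (A ∩ B) = {1, 2, 3, 4, 5, 6, 7, 8, 10, 11}
Verification via A' ∪ B': A' = {2, 3, 4, 5, 6, 8, 10}, B' = {1, 3, 4, 6, 7, 10, 11}
A' ∪ B' = {1, 2, 3, 4, 5, 6, 7, 8, 10, 11} ✓

{1, 2, 3, 4, 5, 6, 7, 8, 10, 11}


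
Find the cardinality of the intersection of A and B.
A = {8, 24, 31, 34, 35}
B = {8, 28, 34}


Set A = {8, 24, 31, 34, 35}
Set B = {8, 28, 34}
A ∩ B = {8, 34}
|A ∩ B| = 2

2


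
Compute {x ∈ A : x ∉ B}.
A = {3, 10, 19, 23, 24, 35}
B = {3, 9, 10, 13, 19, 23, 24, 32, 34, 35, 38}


Set A = {3, 10, 19, 23, 24, 35}
Set B = {3, 9, 10, 13, 19, 23, 24, 32, 34, 35, 38}
Check each element of A against B:
3 ∈ B, 10 ∈ B, 19 ∈ B, 23 ∈ B, 24 ∈ B, 35 ∈ B
Elements of A not in B: {}

{}


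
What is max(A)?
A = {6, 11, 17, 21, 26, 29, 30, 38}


Set A = {6, 11, 17, 21, 26, 29, 30, 38}
Elements in ascending order: 6, 11, 17, 21, 26, 29, 30, 38
The largest element is 38.

38


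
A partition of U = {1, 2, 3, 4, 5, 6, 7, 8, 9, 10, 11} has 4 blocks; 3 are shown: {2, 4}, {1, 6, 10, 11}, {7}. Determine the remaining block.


U = {1, 2, 3, 4, 5, 6, 7, 8, 9, 10, 11}
Shown blocks: {2, 4}, {1, 6, 10, 11}, {7}
A partition's blocks are pairwise disjoint and cover U, so the missing block = U \ (union of shown blocks).
Union of shown blocks: {1, 2, 4, 6, 7, 10, 11}
Missing block = U \ (union) = {3, 5, 8, 9}

{3, 5, 8, 9}


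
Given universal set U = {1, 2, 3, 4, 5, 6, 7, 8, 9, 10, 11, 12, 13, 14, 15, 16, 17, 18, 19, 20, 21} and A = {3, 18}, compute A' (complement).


Universal set U = {1, 2, 3, 4, 5, 6, 7, 8, 9, 10, 11, 12, 13, 14, 15, 16, 17, 18, 19, 20, 21}
Set A = {3, 18}
A' = U \ A = elements in U but not in A
Checking each element of U:
1 (not in A, include), 2 (not in A, include), 3 (in A, exclude), 4 (not in A, include), 5 (not in A, include), 6 (not in A, include), 7 (not in A, include), 8 (not in A, include), 9 (not in A, include), 10 (not in A, include), 11 (not in A, include), 12 (not in A, include), 13 (not in A, include), 14 (not in A, include), 15 (not in A, include), 16 (not in A, include), 17 (not in A, include), 18 (in A, exclude), 19 (not in A, include), 20 (not in A, include), 21 (not in A, include)
A' = {1, 2, 4, 5, 6, 7, 8, 9, 10, 11, 12, 13, 14, 15, 16, 17, 19, 20, 21}

{1, 2, 4, 5, 6, 7, 8, 9, 10, 11, 12, 13, 14, 15, 16, 17, 19, 20, 21}


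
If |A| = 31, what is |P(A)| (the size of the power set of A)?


The set has 31 elements.
The power set contains all possible subsets.
|P(A)| = 2^|A| = 2^31 = 2147483648

2147483648


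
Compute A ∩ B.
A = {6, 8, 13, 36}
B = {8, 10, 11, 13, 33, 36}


Set A = {6, 8, 13, 36}
Set B = {8, 10, 11, 13, 33, 36}
A ∩ B includes only elements in both sets.
Check each element of A against B:
6 ✗, 8 ✓, 13 ✓, 36 ✓
A ∩ B = {8, 13, 36}

{8, 13, 36}


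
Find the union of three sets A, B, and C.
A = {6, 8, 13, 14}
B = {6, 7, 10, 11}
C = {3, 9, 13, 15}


Set A = {6, 8, 13, 14}
Set B = {6, 7, 10, 11}
Set C = {3, 9, 13, 15}
First, A ∪ B = {6, 7, 8, 10, 11, 13, 14}
Then, (A ∪ B) ∪ C = {3, 6, 7, 8, 9, 10, 11, 13, 14, 15}

{3, 6, 7, 8, 9, 10, 11, 13, 14, 15}


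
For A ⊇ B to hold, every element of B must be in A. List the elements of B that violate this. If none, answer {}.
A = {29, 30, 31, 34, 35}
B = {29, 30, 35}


Set A = {29, 30, 31, 34, 35}
Set B = {29, 30, 35}
Check each element of B against A:
29 ∈ A, 30 ∈ A, 35 ∈ A
Elements of B not in A: {}

{}


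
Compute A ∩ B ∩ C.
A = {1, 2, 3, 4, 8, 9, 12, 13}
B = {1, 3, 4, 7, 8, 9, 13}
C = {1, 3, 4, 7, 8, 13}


Set A = {1, 2, 3, 4, 8, 9, 12, 13}
Set B = {1, 3, 4, 7, 8, 9, 13}
Set C = {1, 3, 4, 7, 8, 13}
First, A ∩ B = {1, 3, 4, 8, 9, 13}
Then, (A ∩ B) ∩ C = {1, 3, 4, 8, 13}

{1, 3, 4, 8, 13}


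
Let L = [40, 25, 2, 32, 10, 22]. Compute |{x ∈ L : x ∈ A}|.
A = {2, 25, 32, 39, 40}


Set A = {2, 25, 32, 39, 40}
Candidates: [40, 25, 2, 32, 10, 22]
Check each candidate:
40 ∈ A, 25 ∈ A, 2 ∈ A, 32 ∈ A, 10 ∉ A, 22 ∉ A
Count of candidates in A: 4

4


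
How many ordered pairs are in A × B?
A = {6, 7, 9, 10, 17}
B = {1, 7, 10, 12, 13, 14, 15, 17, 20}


Set A = {6, 7, 9, 10, 17} has 5 elements.
Set B = {1, 7, 10, 12, 13, 14, 15, 17, 20} has 9 elements.
|A × B| = |A| × |B| = 5 × 9 = 45

45


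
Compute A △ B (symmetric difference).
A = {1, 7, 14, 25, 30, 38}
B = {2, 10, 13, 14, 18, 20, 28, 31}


Set A = {1, 7, 14, 25, 30, 38}
Set B = {2, 10, 13, 14, 18, 20, 28, 31}
A △ B = (A \ B) ∪ (B \ A)
Elements in A but not B: {1, 7, 25, 30, 38}
Elements in B but not A: {2, 10, 13, 18, 20, 28, 31}
A △ B = {1, 2, 7, 10, 13, 18, 20, 25, 28, 30, 31, 38}

{1, 2, 7, 10, 13, 18, 20, 25, 28, 30, 31, 38}


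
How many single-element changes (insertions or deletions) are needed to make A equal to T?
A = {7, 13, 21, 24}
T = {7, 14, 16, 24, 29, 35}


Set A = {7, 13, 21, 24}
Set T = {7, 14, 16, 24, 29, 35}
Elements to remove from A (in A, not in T): {13, 21} → 2 removals
Elements to add to A (in T, not in A): {14, 16, 29, 35} → 4 additions
Total edits = 2 + 4 = 6

6


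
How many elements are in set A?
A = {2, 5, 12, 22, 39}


Set A = {2, 5, 12, 22, 39}
Listing elements: 2, 5, 12, 22, 39
Counting: 5 elements
|A| = 5

5


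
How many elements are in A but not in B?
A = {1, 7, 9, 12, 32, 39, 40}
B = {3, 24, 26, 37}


Set A = {1, 7, 9, 12, 32, 39, 40}
Set B = {3, 24, 26, 37}
A \ B = {1, 7, 9, 12, 32, 39, 40}
|A \ B| = 7

7


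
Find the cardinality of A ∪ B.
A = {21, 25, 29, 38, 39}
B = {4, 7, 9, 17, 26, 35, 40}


Set A = {21, 25, 29, 38, 39}, |A| = 5
Set B = {4, 7, 9, 17, 26, 35, 40}, |B| = 7
A ∩ B = {}, |A ∩ B| = 0
|A ∪ B| = |A| + |B| - |A ∩ B| = 5 + 7 - 0 = 12

12


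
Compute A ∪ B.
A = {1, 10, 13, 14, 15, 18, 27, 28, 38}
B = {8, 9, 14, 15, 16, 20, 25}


Set A = {1, 10, 13, 14, 15, 18, 27, 28, 38}
Set B = {8, 9, 14, 15, 16, 20, 25}
A ∪ B includes all elements in either set.
Elements from A: {1, 10, 13, 14, 15, 18, 27, 28, 38}
Elements from B not already included: {8, 9, 16, 20, 25}
A ∪ B = {1, 8, 9, 10, 13, 14, 15, 16, 18, 20, 25, 27, 28, 38}

{1, 8, 9, 10, 13, 14, 15, 16, 18, 20, 25, 27, 28, 38}


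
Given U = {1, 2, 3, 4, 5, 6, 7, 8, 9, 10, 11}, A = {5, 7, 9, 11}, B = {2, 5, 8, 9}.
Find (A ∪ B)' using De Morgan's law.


U = {1, 2, 3, 4, 5, 6, 7, 8, 9, 10, 11}
A = {5, 7, 9, 11}, B = {2, 5, 8, 9}
A ∪ B = {2, 5, 7, 8, 9, 11}
(A ∪ B)' = U \ (A ∪ B) = {1, 3, 4, 6, 10}
Verification via A' ∩ B': A' = {1, 2, 3, 4, 6, 8, 10}, B' = {1, 3, 4, 6, 7, 10, 11}
A' ∩ B' = {1, 3, 4, 6, 10} ✓

{1, 3, 4, 6, 10}


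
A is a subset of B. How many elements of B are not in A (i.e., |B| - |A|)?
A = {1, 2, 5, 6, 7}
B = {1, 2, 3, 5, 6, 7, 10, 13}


Set A = {1, 2, 5, 6, 7}, |A| = 5
Set B = {1, 2, 3, 5, 6, 7, 10, 13}, |B| = 8
Since A ⊆ B: B \ A = {3, 10, 13}
|B| - |A| = 8 - 5 = 3

3


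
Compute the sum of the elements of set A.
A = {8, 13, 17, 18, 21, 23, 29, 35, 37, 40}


Set A = {8, 13, 17, 18, 21, 23, 29, 35, 37, 40}
Sum = 8 + 13 + 17 + 18 + 21 + 23 + 29 + 35 + 37 + 40 = 241

241


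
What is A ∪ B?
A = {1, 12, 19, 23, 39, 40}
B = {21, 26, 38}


Set A = {1, 12, 19, 23, 39, 40}
Set B = {21, 26, 38}
A ∪ B includes all elements in either set.
Elements from A: {1, 12, 19, 23, 39, 40}
Elements from B not already included: {21, 26, 38}
A ∪ B = {1, 12, 19, 21, 23, 26, 38, 39, 40}

{1, 12, 19, 21, 23, 26, 38, 39, 40}


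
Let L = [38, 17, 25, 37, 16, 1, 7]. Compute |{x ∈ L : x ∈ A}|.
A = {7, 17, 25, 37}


Set A = {7, 17, 25, 37}
Candidates: [38, 17, 25, 37, 16, 1, 7]
Check each candidate:
38 ∉ A, 17 ∈ A, 25 ∈ A, 37 ∈ A, 16 ∉ A, 1 ∉ A, 7 ∈ A
Count of candidates in A: 4

4


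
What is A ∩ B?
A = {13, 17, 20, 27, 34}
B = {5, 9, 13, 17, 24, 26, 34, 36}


Set A = {13, 17, 20, 27, 34}
Set B = {5, 9, 13, 17, 24, 26, 34, 36}
A ∩ B includes only elements in both sets.
Check each element of A against B:
13 ✓, 17 ✓, 20 ✗, 27 ✗, 34 ✓
A ∩ B = {13, 17, 34}

{13, 17, 34}


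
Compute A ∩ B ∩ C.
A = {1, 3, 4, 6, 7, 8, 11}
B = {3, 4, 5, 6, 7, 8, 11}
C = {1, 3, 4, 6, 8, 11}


Set A = {1, 3, 4, 6, 7, 8, 11}
Set B = {3, 4, 5, 6, 7, 8, 11}
Set C = {1, 3, 4, 6, 8, 11}
First, A ∩ B = {3, 4, 6, 7, 8, 11}
Then, (A ∩ B) ∩ C = {3, 4, 6, 8, 11}

{3, 4, 6, 8, 11}


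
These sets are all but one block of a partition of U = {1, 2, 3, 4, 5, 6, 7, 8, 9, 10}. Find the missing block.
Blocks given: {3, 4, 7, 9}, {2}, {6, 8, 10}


U = {1, 2, 3, 4, 5, 6, 7, 8, 9, 10}
Shown blocks: {3, 4, 7, 9}, {2}, {6, 8, 10}
A partition's blocks are pairwise disjoint and cover U, so the missing block = U \ (union of shown blocks).
Union of shown blocks: {2, 3, 4, 6, 7, 8, 9, 10}
Missing block = U \ (union) = {1, 5}

{1, 5}


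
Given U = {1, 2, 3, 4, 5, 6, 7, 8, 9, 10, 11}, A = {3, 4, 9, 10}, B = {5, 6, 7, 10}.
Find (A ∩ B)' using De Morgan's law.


U = {1, 2, 3, 4, 5, 6, 7, 8, 9, 10, 11}
A = {3, 4, 9, 10}, B = {5, 6, 7, 10}
A ∩ B = {10}
(A ∩ B)' = U \ (A ∩ B) = {1, 2, 3, 4, 5, 6, 7, 8, 9, 11}
Verification via A' ∪ B': A' = {1, 2, 5, 6, 7, 8, 11}, B' = {1, 2, 3, 4, 8, 9, 11}
A' ∪ B' = {1, 2, 3, 4, 5, 6, 7, 8, 9, 11} ✓

{1, 2, 3, 4, 5, 6, 7, 8, 9, 11}


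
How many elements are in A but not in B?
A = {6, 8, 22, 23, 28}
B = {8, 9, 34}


Set A = {6, 8, 22, 23, 28}
Set B = {8, 9, 34}
A \ B = {6, 22, 23, 28}
|A \ B| = 4

4


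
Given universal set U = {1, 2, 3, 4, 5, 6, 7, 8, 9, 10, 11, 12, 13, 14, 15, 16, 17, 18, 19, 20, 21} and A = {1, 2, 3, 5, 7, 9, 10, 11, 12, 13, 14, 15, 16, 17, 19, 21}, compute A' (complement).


Universal set U = {1, 2, 3, 4, 5, 6, 7, 8, 9, 10, 11, 12, 13, 14, 15, 16, 17, 18, 19, 20, 21}
Set A = {1, 2, 3, 5, 7, 9, 10, 11, 12, 13, 14, 15, 16, 17, 19, 21}
A' = U \ A = elements in U but not in A
Checking each element of U:
1 (in A, exclude), 2 (in A, exclude), 3 (in A, exclude), 4 (not in A, include), 5 (in A, exclude), 6 (not in A, include), 7 (in A, exclude), 8 (not in A, include), 9 (in A, exclude), 10 (in A, exclude), 11 (in A, exclude), 12 (in A, exclude), 13 (in A, exclude), 14 (in A, exclude), 15 (in A, exclude), 16 (in A, exclude), 17 (in A, exclude), 18 (not in A, include), 19 (in A, exclude), 20 (not in A, include), 21 (in A, exclude)
A' = {4, 6, 8, 18, 20}

{4, 6, 8, 18, 20}


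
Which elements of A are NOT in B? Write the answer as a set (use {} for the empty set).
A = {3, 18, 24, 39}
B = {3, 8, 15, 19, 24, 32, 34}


Set A = {3, 18, 24, 39}
Set B = {3, 8, 15, 19, 24, 32, 34}
Check each element of A against B:
3 ∈ B, 18 ∉ B (include), 24 ∈ B, 39 ∉ B (include)
Elements of A not in B: {18, 39}

{18, 39}


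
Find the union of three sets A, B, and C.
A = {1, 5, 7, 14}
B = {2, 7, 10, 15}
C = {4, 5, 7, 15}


Set A = {1, 5, 7, 14}
Set B = {2, 7, 10, 15}
Set C = {4, 5, 7, 15}
First, A ∪ B = {1, 2, 5, 7, 10, 14, 15}
Then, (A ∪ B) ∪ C = {1, 2, 4, 5, 7, 10, 14, 15}

{1, 2, 4, 5, 7, 10, 14, 15}


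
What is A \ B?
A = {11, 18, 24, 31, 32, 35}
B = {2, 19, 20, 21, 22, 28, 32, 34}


Set A = {11, 18, 24, 31, 32, 35}
Set B = {2, 19, 20, 21, 22, 28, 32, 34}
A \ B includes elements in A that are not in B.
Check each element of A:
11 (not in B, keep), 18 (not in B, keep), 24 (not in B, keep), 31 (not in B, keep), 32 (in B, remove), 35 (not in B, keep)
A \ B = {11, 18, 24, 31, 35}

{11, 18, 24, 31, 35}


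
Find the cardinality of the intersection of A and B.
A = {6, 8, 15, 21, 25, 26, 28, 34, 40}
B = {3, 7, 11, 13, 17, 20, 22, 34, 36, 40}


Set A = {6, 8, 15, 21, 25, 26, 28, 34, 40}
Set B = {3, 7, 11, 13, 17, 20, 22, 34, 36, 40}
A ∩ B = {34, 40}
|A ∩ B| = 2

2


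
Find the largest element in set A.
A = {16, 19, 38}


Set A = {16, 19, 38}
Elements in ascending order: 16, 19, 38
The largest element is 38.

38


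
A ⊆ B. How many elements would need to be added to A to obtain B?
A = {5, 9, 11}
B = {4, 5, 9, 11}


Set A = {5, 9, 11}, |A| = 3
Set B = {4, 5, 9, 11}, |B| = 4
Since A ⊆ B: B \ A = {4}
|B| - |A| = 4 - 3 = 1

1


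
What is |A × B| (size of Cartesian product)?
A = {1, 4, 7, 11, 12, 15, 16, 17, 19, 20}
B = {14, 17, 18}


Set A = {1, 4, 7, 11, 12, 15, 16, 17, 19, 20} has 10 elements.
Set B = {14, 17, 18} has 3 elements.
|A × B| = |A| × |B| = 10 × 3 = 30

30


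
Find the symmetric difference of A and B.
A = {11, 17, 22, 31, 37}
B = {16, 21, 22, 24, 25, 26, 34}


Set A = {11, 17, 22, 31, 37}
Set B = {16, 21, 22, 24, 25, 26, 34}
A △ B = (A \ B) ∪ (B \ A)
Elements in A but not B: {11, 17, 31, 37}
Elements in B but not A: {16, 21, 24, 25, 26, 34}
A △ B = {11, 16, 17, 21, 24, 25, 26, 31, 34, 37}

{11, 16, 17, 21, 24, 25, 26, 31, 34, 37}


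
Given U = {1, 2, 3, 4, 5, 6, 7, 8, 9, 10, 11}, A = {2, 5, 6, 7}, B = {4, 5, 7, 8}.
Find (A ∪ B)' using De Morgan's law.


U = {1, 2, 3, 4, 5, 6, 7, 8, 9, 10, 11}
A = {2, 5, 6, 7}, B = {4, 5, 7, 8}
A ∪ B = {2, 4, 5, 6, 7, 8}
(A ∪ B)' = U \ (A ∪ B) = {1, 3, 9, 10, 11}
Verification via A' ∩ B': A' = {1, 3, 4, 8, 9, 10, 11}, B' = {1, 2, 3, 6, 9, 10, 11}
A' ∩ B' = {1, 3, 9, 10, 11} ✓

{1, 3, 9, 10, 11}


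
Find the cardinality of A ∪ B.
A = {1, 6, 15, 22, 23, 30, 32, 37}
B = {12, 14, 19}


Set A = {1, 6, 15, 22, 23, 30, 32, 37}, |A| = 8
Set B = {12, 14, 19}, |B| = 3
A ∩ B = {}, |A ∩ B| = 0
|A ∪ B| = |A| + |B| - |A ∩ B| = 8 + 3 - 0 = 11

11


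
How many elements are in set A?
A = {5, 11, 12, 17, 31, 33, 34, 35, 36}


Set A = {5, 11, 12, 17, 31, 33, 34, 35, 36}
Listing elements: 5, 11, 12, 17, 31, 33, 34, 35, 36
Counting: 9 elements
|A| = 9

9


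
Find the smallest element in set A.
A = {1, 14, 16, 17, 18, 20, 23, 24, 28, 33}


Set A = {1, 14, 16, 17, 18, 20, 23, 24, 28, 33}
Elements in ascending order: 1, 14, 16, 17, 18, 20, 23, 24, 28, 33
The smallest element is 1.

1


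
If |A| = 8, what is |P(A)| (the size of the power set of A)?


The set has 8 elements.
The power set contains all possible subsets.
|P(A)| = 2^|A| = 2^8 = 256

256


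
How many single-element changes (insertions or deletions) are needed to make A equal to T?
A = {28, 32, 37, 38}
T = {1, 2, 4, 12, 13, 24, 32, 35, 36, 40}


Set A = {28, 32, 37, 38}
Set T = {1, 2, 4, 12, 13, 24, 32, 35, 36, 40}
Elements to remove from A (in A, not in T): {28, 37, 38} → 3 removals
Elements to add to A (in T, not in A): {1, 2, 4, 12, 13, 24, 35, 36, 40} → 9 additions
Total edits = 3 + 9 = 12

12


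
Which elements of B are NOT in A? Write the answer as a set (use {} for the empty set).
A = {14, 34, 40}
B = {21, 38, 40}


Set A = {14, 34, 40}
Set B = {21, 38, 40}
Check each element of B against A:
21 ∉ A (include), 38 ∉ A (include), 40 ∈ A
Elements of B not in A: {21, 38}

{21, 38}


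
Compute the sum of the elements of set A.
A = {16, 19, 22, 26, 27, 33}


Set A = {16, 19, 22, 26, 27, 33}
Sum = 16 + 19 + 22 + 26 + 27 + 33 = 143

143


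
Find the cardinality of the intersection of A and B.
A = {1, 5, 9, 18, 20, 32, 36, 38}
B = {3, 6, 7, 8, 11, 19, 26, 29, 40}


Set A = {1, 5, 9, 18, 20, 32, 36, 38}
Set B = {3, 6, 7, 8, 11, 19, 26, 29, 40}
A ∩ B = {}
|A ∩ B| = 0

0


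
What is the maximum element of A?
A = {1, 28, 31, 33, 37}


Set A = {1, 28, 31, 33, 37}
Elements in ascending order: 1, 28, 31, 33, 37
The largest element is 37.

37


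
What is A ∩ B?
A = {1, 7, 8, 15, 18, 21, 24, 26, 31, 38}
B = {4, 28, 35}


Set A = {1, 7, 8, 15, 18, 21, 24, 26, 31, 38}
Set B = {4, 28, 35}
A ∩ B includes only elements in both sets.
Check each element of A against B:
1 ✗, 7 ✗, 8 ✗, 15 ✗, 18 ✗, 21 ✗, 24 ✗, 26 ✗, 31 ✗, 38 ✗
A ∩ B = {}

{}


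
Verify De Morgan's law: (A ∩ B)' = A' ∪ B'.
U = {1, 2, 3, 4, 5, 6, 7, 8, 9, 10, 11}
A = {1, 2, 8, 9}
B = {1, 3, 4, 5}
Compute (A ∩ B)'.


U = {1, 2, 3, 4, 5, 6, 7, 8, 9, 10, 11}
A = {1, 2, 8, 9}, B = {1, 3, 4, 5}
A ∩ B = {1}
(A ∩ B)' = U \ (A ∩ B) = {2, 3, 4, 5, 6, 7, 8, 9, 10, 11}
Verification via A' ∪ B': A' = {3, 4, 5, 6, 7, 10, 11}, B' = {2, 6, 7, 8, 9, 10, 11}
A' ∪ B' = {2, 3, 4, 5, 6, 7, 8, 9, 10, 11} ✓

{2, 3, 4, 5, 6, 7, 8, 9, 10, 11}


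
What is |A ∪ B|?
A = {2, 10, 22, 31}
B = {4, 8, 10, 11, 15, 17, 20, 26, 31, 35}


Set A = {2, 10, 22, 31}, |A| = 4
Set B = {4, 8, 10, 11, 15, 17, 20, 26, 31, 35}, |B| = 10
A ∩ B = {10, 31}, |A ∩ B| = 2
|A ∪ B| = |A| + |B| - |A ∩ B| = 4 + 10 - 2 = 12

12


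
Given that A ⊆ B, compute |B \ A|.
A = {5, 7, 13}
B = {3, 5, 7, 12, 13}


Set A = {5, 7, 13}, |A| = 3
Set B = {3, 5, 7, 12, 13}, |B| = 5
Since A ⊆ B: B \ A = {3, 12}
|B| - |A| = 5 - 3 = 2

2


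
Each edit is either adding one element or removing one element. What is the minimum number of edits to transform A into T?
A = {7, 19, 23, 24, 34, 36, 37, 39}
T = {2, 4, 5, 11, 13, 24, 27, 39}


Set A = {7, 19, 23, 24, 34, 36, 37, 39}
Set T = {2, 4, 5, 11, 13, 24, 27, 39}
Elements to remove from A (in A, not in T): {7, 19, 23, 34, 36, 37} → 6 removals
Elements to add to A (in T, not in A): {2, 4, 5, 11, 13, 27} → 6 additions
Total edits = 6 + 6 = 12

12


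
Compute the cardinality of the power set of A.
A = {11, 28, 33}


Set A = {11, 28, 33}
|A| = 3
The power set P(A) contains all subsets of A.
|P(A)| = 2^|A| = 2^3 = 8

8


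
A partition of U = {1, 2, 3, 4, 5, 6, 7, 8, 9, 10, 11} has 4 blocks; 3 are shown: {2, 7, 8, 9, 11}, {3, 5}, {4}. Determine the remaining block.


U = {1, 2, 3, 4, 5, 6, 7, 8, 9, 10, 11}
Shown blocks: {2, 7, 8, 9, 11}, {3, 5}, {4}
A partition's blocks are pairwise disjoint and cover U, so the missing block = U \ (union of shown blocks).
Union of shown blocks: {2, 3, 4, 5, 7, 8, 9, 11}
Missing block = U \ (union) = {1, 6, 10}

{1, 6, 10}


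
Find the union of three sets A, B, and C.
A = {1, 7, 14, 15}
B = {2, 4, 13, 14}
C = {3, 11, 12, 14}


Set A = {1, 7, 14, 15}
Set B = {2, 4, 13, 14}
Set C = {3, 11, 12, 14}
First, A ∪ B = {1, 2, 4, 7, 13, 14, 15}
Then, (A ∪ B) ∪ C = {1, 2, 3, 4, 7, 11, 12, 13, 14, 15}

{1, 2, 3, 4, 7, 11, 12, 13, 14, 15}


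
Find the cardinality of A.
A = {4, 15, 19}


Set A = {4, 15, 19}
Listing elements: 4, 15, 19
Counting: 3 elements
|A| = 3

3


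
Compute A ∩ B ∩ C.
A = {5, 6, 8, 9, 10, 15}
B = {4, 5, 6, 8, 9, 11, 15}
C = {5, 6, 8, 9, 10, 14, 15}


Set A = {5, 6, 8, 9, 10, 15}
Set B = {4, 5, 6, 8, 9, 11, 15}
Set C = {5, 6, 8, 9, 10, 14, 15}
First, A ∩ B = {5, 6, 8, 9, 15}
Then, (A ∩ B) ∩ C = {5, 6, 8, 9, 15}

{5, 6, 8, 9, 15}


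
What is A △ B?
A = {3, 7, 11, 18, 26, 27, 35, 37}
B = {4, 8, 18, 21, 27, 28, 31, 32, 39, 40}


Set A = {3, 7, 11, 18, 26, 27, 35, 37}
Set B = {4, 8, 18, 21, 27, 28, 31, 32, 39, 40}
A △ B = (A \ B) ∪ (B \ A)
Elements in A but not B: {3, 7, 11, 26, 35, 37}
Elements in B but not A: {4, 8, 21, 28, 31, 32, 39, 40}
A △ B = {3, 4, 7, 8, 11, 21, 26, 28, 31, 32, 35, 37, 39, 40}

{3, 4, 7, 8, 11, 21, 26, 28, 31, 32, 35, 37, 39, 40}


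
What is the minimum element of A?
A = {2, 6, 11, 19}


Set A = {2, 6, 11, 19}
Elements in ascending order: 2, 6, 11, 19
The smallest element is 2.

2


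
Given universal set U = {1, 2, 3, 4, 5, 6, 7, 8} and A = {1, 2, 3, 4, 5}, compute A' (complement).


Universal set U = {1, 2, 3, 4, 5, 6, 7, 8}
Set A = {1, 2, 3, 4, 5}
A' = U \ A = elements in U but not in A
Checking each element of U:
1 (in A, exclude), 2 (in A, exclude), 3 (in A, exclude), 4 (in A, exclude), 5 (in A, exclude), 6 (not in A, include), 7 (not in A, include), 8 (not in A, include)
A' = {6, 7, 8}

{6, 7, 8}


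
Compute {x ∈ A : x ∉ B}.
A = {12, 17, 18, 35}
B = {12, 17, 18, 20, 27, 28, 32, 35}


Set A = {12, 17, 18, 35}
Set B = {12, 17, 18, 20, 27, 28, 32, 35}
Check each element of A against B:
12 ∈ B, 17 ∈ B, 18 ∈ B, 35 ∈ B
Elements of A not in B: {}

{}


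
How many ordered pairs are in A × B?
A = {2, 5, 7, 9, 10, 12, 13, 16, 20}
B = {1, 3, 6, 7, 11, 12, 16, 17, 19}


Set A = {2, 5, 7, 9, 10, 12, 13, 16, 20} has 9 elements.
Set B = {1, 3, 6, 7, 11, 12, 16, 17, 19} has 9 elements.
|A × B| = |A| × |B| = 9 × 9 = 81

81


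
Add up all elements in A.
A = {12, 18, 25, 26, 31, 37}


Set A = {12, 18, 25, 26, 31, 37}
Sum = 12 + 18 + 25 + 26 + 31 + 37 = 149

149


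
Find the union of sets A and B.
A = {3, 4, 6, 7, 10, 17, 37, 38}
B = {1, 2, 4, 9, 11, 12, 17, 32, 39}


Set A = {3, 4, 6, 7, 10, 17, 37, 38}
Set B = {1, 2, 4, 9, 11, 12, 17, 32, 39}
A ∪ B includes all elements in either set.
Elements from A: {3, 4, 6, 7, 10, 17, 37, 38}
Elements from B not already included: {1, 2, 9, 11, 12, 32, 39}
A ∪ B = {1, 2, 3, 4, 6, 7, 9, 10, 11, 12, 17, 32, 37, 38, 39}

{1, 2, 3, 4, 6, 7, 9, 10, 11, 12, 17, 32, 37, 38, 39}


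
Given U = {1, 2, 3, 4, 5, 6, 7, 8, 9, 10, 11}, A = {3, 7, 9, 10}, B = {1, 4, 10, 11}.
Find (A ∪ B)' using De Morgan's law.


U = {1, 2, 3, 4, 5, 6, 7, 8, 9, 10, 11}
A = {3, 7, 9, 10}, B = {1, 4, 10, 11}
A ∪ B = {1, 3, 4, 7, 9, 10, 11}
(A ∪ B)' = U \ (A ∪ B) = {2, 5, 6, 8}
Verification via A' ∩ B': A' = {1, 2, 4, 5, 6, 8, 11}, B' = {2, 3, 5, 6, 7, 8, 9}
A' ∩ B' = {2, 5, 6, 8} ✓

{2, 5, 6, 8}


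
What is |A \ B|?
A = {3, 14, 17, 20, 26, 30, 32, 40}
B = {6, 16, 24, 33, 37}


Set A = {3, 14, 17, 20, 26, 30, 32, 40}
Set B = {6, 16, 24, 33, 37}
A \ B = {3, 14, 17, 20, 26, 30, 32, 40}
|A \ B| = 8

8


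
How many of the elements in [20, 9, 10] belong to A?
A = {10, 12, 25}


Set A = {10, 12, 25}
Candidates: [20, 9, 10]
Check each candidate:
20 ∉ A, 9 ∉ A, 10 ∈ A
Count of candidates in A: 1

1


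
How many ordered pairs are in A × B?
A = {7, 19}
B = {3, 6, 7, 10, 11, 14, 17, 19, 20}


Set A = {7, 19} has 2 elements.
Set B = {3, 6, 7, 10, 11, 14, 17, 19, 20} has 9 elements.
|A × B| = |A| × |B| = 2 × 9 = 18

18


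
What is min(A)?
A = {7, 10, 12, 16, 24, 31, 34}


Set A = {7, 10, 12, 16, 24, 31, 34}
Elements in ascending order: 7, 10, 12, 16, 24, 31, 34
The smallest element is 7.

7


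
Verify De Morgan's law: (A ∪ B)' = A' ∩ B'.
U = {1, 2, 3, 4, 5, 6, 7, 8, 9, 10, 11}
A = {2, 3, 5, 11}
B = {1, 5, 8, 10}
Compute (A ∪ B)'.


U = {1, 2, 3, 4, 5, 6, 7, 8, 9, 10, 11}
A = {2, 3, 5, 11}, B = {1, 5, 8, 10}
A ∪ B = {1, 2, 3, 5, 8, 10, 11}
(A ∪ B)' = U \ (A ∪ B) = {4, 6, 7, 9}
Verification via A' ∩ B': A' = {1, 4, 6, 7, 8, 9, 10}, B' = {2, 3, 4, 6, 7, 9, 11}
A' ∩ B' = {4, 6, 7, 9} ✓

{4, 6, 7, 9}


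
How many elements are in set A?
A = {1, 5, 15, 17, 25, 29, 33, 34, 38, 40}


Set A = {1, 5, 15, 17, 25, 29, 33, 34, 38, 40}
Listing elements: 1, 5, 15, 17, 25, 29, 33, 34, 38, 40
Counting: 10 elements
|A| = 10

10


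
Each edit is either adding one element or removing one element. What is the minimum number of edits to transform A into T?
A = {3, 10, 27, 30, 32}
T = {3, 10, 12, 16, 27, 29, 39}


Set A = {3, 10, 27, 30, 32}
Set T = {3, 10, 12, 16, 27, 29, 39}
Elements to remove from A (in A, not in T): {30, 32} → 2 removals
Elements to add to A (in T, not in A): {12, 16, 29, 39} → 4 additions
Total edits = 2 + 4 = 6

6


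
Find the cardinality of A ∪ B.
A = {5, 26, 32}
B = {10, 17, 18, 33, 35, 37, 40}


Set A = {5, 26, 32}, |A| = 3
Set B = {10, 17, 18, 33, 35, 37, 40}, |B| = 7
A ∩ B = {}, |A ∩ B| = 0
|A ∪ B| = |A| + |B| - |A ∩ B| = 3 + 7 - 0 = 10

10


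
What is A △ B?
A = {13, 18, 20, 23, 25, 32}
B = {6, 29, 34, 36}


Set A = {13, 18, 20, 23, 25, 32}
Set B = {6, 29, 34, 36}
A △ B = (A \ B) ∪ (B \ A)
Elements in A but not B: {13, 18, 20, 23, 25, 32}
Elements in B but not A: {6, 29, 34, 36}
A △ B = {6, 13, 18, 20, 23, 25, 29, 32, 34, 36}

{6, 13, 18, 20, 23, 25, 29, 32, 34, 36}
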